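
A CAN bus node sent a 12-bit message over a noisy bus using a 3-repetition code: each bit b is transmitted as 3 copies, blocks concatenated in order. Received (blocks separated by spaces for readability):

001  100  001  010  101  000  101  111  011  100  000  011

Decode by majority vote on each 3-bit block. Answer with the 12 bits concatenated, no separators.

000010111001

Block 1 (001): 1 one → 0
Block 2 (100): 1 one → 0
Block 3 (001): 1 one → 0
Block 4 (010): 1 one → 0
Block 5 (101): 2 ones → 1
Block 6 (000): 0 ones → 0
Block 7 (101): 2 ones → 1
Block 8 (111): 3 ones → 1
Block 9 (011): 2 ones → 1
Block 10 (100): 1 one → 0
Block 11 (000): 0 ones → 0
Block 12 (011): 2 ones → 1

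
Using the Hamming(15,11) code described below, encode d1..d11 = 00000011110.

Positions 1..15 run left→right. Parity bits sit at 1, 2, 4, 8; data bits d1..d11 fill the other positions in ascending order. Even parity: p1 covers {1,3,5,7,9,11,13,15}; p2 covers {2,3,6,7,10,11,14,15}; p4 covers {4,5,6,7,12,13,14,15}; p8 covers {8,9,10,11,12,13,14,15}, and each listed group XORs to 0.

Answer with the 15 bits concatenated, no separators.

000100000011110

Place data at non-parity positions: p1 p2 0 p4 0 0 0 p8 0 0 1 1 1 1 0
p1 (pos 1,3,5,7,9,11,13,15): XOR of data positions = 0⊕0⊕0⊕0⊕1⊕1⊕0 = 0
p2 (pos 2,3,6,7,10,11,14,15): XOR of data positions = 0⊕0⊕0⊕0⊕1⊕1⊕0 = 0
p4 (pos 4,5,6,7,12,13,14,15): XOR of data positions = 0⊕0⊕0⊕1⊕1⊕1⊕0 = 1
p8 (pos 8,9,10,11,12,13,14,15): XOR of data positions = 0⊕0⊕1⊕1⊕1⊕1⊕0 = 0
Codeword: 000100000011110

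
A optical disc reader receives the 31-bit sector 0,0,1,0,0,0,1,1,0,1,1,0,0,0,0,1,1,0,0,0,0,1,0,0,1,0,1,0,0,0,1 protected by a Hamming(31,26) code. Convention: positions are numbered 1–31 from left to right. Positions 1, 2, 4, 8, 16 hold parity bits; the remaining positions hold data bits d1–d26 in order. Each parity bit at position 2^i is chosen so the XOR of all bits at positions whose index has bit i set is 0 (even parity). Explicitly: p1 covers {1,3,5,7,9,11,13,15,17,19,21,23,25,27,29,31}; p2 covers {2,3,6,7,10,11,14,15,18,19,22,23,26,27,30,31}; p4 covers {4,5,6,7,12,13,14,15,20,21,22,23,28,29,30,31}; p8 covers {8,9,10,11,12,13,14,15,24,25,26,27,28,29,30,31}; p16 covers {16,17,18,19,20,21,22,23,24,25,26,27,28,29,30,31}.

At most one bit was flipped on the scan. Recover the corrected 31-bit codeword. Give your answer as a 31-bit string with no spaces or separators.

s1 (pos 1,3,5,7,9,11,13,15,17,19,21,23,25,27,29,31): 0⊕1⊕0⊕1⊕0⊕1⊕0⊕0⊕1⊕0⊕0⊕0⊕1⊕1⊕0⊕1 = 1
s2 (pos 2,3,6,7,10,11,14,15,18,19,22,23,26,27,30,31): 0⊕1⊕0⊕1⊕1⊕1⊕0⊕0⊕0⊕0⊕1⊕0⊕0⊕1⊕0⊕1 = 1
s4 (pos 4,5,6,7,12,13,14,15,20,21,22,23,28,29,30,31): 0⊕0⊕0⊕1⊕0⊕0⊕0⊕0⊕0⊕0⊕1⊕0⊕0⊕0⊕0⊕1 = 1
s8 (pos 8,9,10,11,12,13,14,15,24,25,26,27,28,29,30,31): 1⊕0⊕1⊕1⊕0⊕0⊕0⊕0⊕0⊕1⊕0⊕1⊕0⊕0⊕0⊕1 = 0
s16 (pos 16,17,18,19,20,21,22,23,24,25,26,27,28,29,30,31): 1⊕1⊕0⊕0⊕0⊕0⊕1⊕0⊕0⊕1⊕0⊕1⊕0⊕0⊕0⊕1 = 0
Syndrome s16…s1 = 00111 → error at position 7.
Flip position 7: 0010001101100001100001001010001 → 0010000101100001100001001010001

0010000101100001100001001010001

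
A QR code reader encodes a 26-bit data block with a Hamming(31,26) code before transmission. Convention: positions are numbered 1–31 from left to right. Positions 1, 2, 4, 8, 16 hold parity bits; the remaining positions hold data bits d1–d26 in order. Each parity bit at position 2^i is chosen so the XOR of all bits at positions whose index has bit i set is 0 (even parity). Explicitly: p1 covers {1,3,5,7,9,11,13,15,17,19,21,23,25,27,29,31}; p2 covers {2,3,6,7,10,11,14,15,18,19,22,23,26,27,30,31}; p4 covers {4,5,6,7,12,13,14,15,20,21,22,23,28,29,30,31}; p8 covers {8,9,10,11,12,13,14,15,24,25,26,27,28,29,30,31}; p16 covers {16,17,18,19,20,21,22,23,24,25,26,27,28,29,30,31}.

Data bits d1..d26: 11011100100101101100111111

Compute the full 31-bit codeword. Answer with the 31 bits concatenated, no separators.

Place data at non-parity positions: p1 p2 1 p4 1 0 1 p8 1 1 0 0 1 0 0 p16 1 0 1 1 0 1 1 0 0 1 1 1 1 1 1
p1 (pos 1,3,5,7,9,11,13,15,17,19,21,23,25,27,29,31): XOR of data positions = 1⊕1⊕1⊕1⊕0⊕1⊕0⊕1⊕1⊕0⊕1⊕0⊕1⊕1⊕1 = 1
p2 (pos 2,3,6,7,10,11,14,15,18,19,22,23,26,27,30,31): XOR of data positions = 1⊕0⊕1⊕1⊕0⊕0⊕0⊕0⊕1⊕1⊕1⊕1⊕1⊕1⊕1 = 0
p4 (pos 4,5,6,7,12,13,14,15,20,21,22,23,28,29,30,31): XOR of data positions = 1⊕0⊕1⊕0⊕1⊕0⊕0⊕1⊕0⊕1⊕1⊕1⊕1⊕1⊕1 = 0
p8 (pos 8,9,10,11,12,13,14,15,24,25,26,27,28,29,30,31): XOR of data positions = 1⊕1⊕0⊕0⊕1⊕0⊕0⊕0⊕0⊕1⊕1⊕1⊕1⊕1⊕1 = 1
p16 (pos 16,17,18,19,20,21,22,23,24,25,26,27,28,29,30,31): XOR of data positions = 1⊕0⊕1⊕1⊕0⊕1⊕1⊕0⊕0⊕1⊕1⊕1⊕1⊕1⊕1 = 1
Codeword: 1010101111001001101101100111111

1010101111001001101101100111111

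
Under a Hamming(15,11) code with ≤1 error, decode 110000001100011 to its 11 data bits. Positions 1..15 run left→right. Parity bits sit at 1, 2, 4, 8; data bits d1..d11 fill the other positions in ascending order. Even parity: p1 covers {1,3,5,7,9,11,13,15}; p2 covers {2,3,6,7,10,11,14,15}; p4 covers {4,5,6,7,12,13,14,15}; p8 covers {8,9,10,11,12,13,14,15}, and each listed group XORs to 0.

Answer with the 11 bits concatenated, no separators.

00001100011

s1 (pos 1,3,5,7,9,11,13,15): 1⊕0⊕0⊕0⊕1⊕0⊕0⊕1 = 1
s2 (pos 2,3,6,7,10,11,14,15): 1⊕0⊕0⊕0⊕1⊕0⊕1⊕1 = 0
s4 (pos 4,5,6,7,12,13,14,15): 0⊕0⊕0⊕0⊕0⊕0⊕1⊕1 = 0
s8 (pos 8,9,10,11,12,13,14,15): 0⊕1⊕1⊕0⊕0⊕0⊕1⊕1 = 0
Syndrome s8…s1 = 0001 → error at position 1.
Flip position 1: 110000001100011 → 010000001100011
Read data bits from positions 3,5,6,7,9,10,11,12,13,14,15: 00001100011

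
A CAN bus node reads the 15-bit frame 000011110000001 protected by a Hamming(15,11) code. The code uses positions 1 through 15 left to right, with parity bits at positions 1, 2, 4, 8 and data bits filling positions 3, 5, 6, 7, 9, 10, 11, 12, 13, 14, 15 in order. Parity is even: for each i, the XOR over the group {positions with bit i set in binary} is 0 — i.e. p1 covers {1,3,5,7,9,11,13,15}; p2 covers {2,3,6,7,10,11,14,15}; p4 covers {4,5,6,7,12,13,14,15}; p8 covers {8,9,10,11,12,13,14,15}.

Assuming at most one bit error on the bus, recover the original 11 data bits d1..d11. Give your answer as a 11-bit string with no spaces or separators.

11110000001

s1 (pos 1,3,5,7,9,11,13,15): 0⊕0⊕1⊕1⊕0⊕0⊕0⊕1 = 1
s2 (pos 2,3,6,7,10,11,14,15): 0⊕0⊕1⊕1⊕0⊕0⊕0⊕1 = 1
s4 (pos 4,5,6,7,12,13,14,15): 0⊕1⊕1⊕1⊕0⊕0⊕0⊕1 = 0
s8 (pos 8,9,10,11,12,13,14,15): 1⊕0⊕0⊕0⊕0⊕0⊕0⊕1 = 0
Syndrome s8…s1 = 0011 → error at position 3.
Flip position 3: 000011110000001 → 001011110000001
Read data bits from positions 3,5,6,7,9,10,11,12,13,14,15: 11110000001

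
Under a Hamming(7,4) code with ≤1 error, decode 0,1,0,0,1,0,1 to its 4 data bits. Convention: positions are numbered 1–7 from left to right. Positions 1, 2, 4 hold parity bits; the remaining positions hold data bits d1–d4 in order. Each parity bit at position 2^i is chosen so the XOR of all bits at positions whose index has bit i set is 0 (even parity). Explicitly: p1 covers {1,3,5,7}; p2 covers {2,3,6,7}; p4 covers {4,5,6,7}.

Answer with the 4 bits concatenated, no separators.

s1 (pos 1,3,5,7): 0⊕0⊕1⊕1 = 0
s2 (pos 2,3,6,7): 1⊕0⊕0⊕1 = 0
s4 (pos 4,5,6,7): 0⊕1⊕0⊕1 = 0
Syndrome s4…s1 = 000 → no error.
Read data bits from positions 3,5,6,7: 0101

0101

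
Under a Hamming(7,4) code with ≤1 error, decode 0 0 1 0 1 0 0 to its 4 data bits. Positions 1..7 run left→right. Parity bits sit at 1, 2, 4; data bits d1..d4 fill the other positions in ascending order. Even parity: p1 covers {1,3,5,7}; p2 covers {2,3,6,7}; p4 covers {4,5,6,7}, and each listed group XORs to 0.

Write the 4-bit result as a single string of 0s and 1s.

1110

s1 (pos 1,3,5,7): 0⊕1⊕1⊕0 = 0
s2 (pos 2,3,6,7): 0⊕1⊕0⊕0 = 1
s4 (pos 4,5,6,7): 0⊕1⊕0⊕0 = 1
Syndrome s4…s1 = 110 → error at position 6.
Flip position 6: 0010100 → 0010110
Read data bits from positions 3,5,6,7: 1110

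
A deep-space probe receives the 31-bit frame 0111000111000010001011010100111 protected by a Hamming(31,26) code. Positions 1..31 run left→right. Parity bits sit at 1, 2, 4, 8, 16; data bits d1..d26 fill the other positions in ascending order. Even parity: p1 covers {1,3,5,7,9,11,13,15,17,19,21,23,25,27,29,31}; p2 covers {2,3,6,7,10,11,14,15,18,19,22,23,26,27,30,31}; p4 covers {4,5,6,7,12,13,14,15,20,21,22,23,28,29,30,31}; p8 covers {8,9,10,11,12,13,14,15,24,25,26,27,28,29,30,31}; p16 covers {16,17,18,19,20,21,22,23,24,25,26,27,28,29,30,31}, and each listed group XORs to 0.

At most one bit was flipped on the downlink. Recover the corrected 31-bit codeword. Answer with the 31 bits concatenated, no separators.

s1 (pos 1,3,5,7,9,11,13,15,17,19,21,23,25,27,29,31): 0⊕1⊕0⊕0⊕1⊕0⊕0⊕1⊕0⊕1⊕1⊕0⊕0⊕0⊕1⊕1 = 1
s2 (pos 2,3,6,7,10,11,14,15,18,19,22,23,26,27,30,31): 1⊕1⊕0⊕0⊕1⊕0⊕0⊕1⊕0⊕1⊕1⊕0⊕1⊕0⊕1⊕1 = 1
s4 (pos 4,5,6,7,12,13,14,15,20,21,22,23,28,29,30,31): 1⊕0⊕0⊕0⊕0⊕0⊕0⊕1⊕0⊕1⊕1⊕0⊕0⊕1⊕1⊕1 = 1
s8 (pos 8,9,10,11,12,13,14,15,24,25,26,27,28,29,30,31): 1⊕1⊕1⊕0⊕0⊕0⊕0⊕1⊕1⊕0⊕1⊕0⊕0⊕1⊕1⊕1 = 1
s16 (pos 16,17,18,19,20,21,22,23,24,25,26,27,28,29,30,31): 0⊕0⊕0⊕1⊕0⊕1⊕1⊕0⊕1⊕0⊕1⊕0⊕0⊕1⊕1⊕1 = 0
Syndrome s16…s1 = 01111 → error at position 15.
Flip position 15: 0111000111000010001011010100111 → 0111000111000000001011010100111

0111000111000000001011010100111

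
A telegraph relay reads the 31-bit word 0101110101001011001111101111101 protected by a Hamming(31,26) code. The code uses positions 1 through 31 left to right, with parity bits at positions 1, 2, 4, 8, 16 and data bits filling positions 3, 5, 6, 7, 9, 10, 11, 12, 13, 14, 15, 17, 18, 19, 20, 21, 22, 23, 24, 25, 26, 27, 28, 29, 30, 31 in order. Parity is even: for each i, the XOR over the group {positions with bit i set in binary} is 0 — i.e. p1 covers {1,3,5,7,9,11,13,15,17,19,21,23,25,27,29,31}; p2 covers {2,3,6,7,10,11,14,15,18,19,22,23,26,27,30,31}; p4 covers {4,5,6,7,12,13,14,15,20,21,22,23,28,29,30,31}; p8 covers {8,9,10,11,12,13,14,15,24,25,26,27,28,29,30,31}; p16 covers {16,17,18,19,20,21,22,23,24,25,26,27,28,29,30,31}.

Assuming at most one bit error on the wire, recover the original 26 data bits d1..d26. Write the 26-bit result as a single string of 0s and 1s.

01100100101001111101111101

s1 (pos 1,3,5,7,9,11,13,15,17,19,21,23,25,27,29,31): 0⊕0⊕1⊕0⊕0⊕0⊕1⊕1⊕0⊕1⊕1⊕1⊕1⊕1⊕1⊕1 = 0
s2 (pos 2,3,6,7,10,11,14,15,18,19,22,23,26,27,30,31): 1⊕0⊕1⊕0⊕1⊕0⊕0⊕1⊕0⊕1⊕1⊕1⊕1⊕1⊕0⊕1 = 0
s4 (pos 4,5,6,7,12,13,14,15,20,21,22,23,28,29,30,31): 1⊕1⊕1⊕0⊕0⊕1⊕0⊕1⊕1⊕1⊕1⊕1⊕1⊕1⊕0⊕1 = 0
s8 (pos 8,9,10,11,12,13,14,15,24,25,26,27,28,29,30,31): 1⊕0⊕1⊕0⊕0⊕1⊕0⊕1⊕0⊕1⊕1⊕1⊕1⊕1⊕0⊕1 = 0
s16 (pos 16,17,18,19,20,21,22,23,24,25,26,27,28,29,30,31): 1⊕0⊕0⊕1⊕1⊕1⊕1⊕1⊕0⊕1⊕1⊕1⊕1⊕1⊕0⊕1 = 0
Syndrome s16…s1 = 00000 → no error.
Read data bits from positions 3,5,6,7,9,10,11,12,13,14,15,17,18,19,20,21,22,23,24,25,26,27,28,29,30,31: 01100100101001111101111101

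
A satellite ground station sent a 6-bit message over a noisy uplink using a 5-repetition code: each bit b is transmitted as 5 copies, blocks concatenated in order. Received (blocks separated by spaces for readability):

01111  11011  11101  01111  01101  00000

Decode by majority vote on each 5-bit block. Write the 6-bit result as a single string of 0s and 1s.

Block 1 (01111): 4 ones → 1
Block 2 (11011): 4 ones → 1
Block 3 (11101): 4 ones → 1
Block 4 (01111): 4 ones → 1
Block 5 (01101): 3 ones → 1
Block 6 (00000): 0 ones → 0

111110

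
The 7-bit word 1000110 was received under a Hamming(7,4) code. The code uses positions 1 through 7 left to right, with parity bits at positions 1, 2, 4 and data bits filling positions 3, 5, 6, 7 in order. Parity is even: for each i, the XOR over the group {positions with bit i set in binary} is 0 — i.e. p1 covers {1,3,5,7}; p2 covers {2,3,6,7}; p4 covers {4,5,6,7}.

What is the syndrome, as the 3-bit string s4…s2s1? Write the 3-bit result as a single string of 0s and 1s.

s1 (pos 1,3,5,7): 1⊕0⊕1⊕0 = 0
s2 (pos 2,3,6,7): 0⊕0⊕1⊕0 = 1
s4 (pos 4,5,6,7): 0⊕1⊕1⊕0 = 0
Syndrome s4…s1 = 010 → error at position 2.

010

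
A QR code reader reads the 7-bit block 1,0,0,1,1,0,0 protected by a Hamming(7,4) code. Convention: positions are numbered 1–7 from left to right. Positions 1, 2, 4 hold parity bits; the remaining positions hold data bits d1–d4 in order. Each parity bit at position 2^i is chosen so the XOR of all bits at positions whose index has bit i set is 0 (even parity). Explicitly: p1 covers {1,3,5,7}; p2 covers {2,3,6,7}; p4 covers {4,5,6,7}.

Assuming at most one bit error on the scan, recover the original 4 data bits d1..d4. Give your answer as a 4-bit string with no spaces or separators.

0100

s1 (pos 1,3,5,7): 1⊕0⊕1⊕0 = 0
s2 (pos 2,3,6,7): 0⊕0⊕0⊕0 = 0
s4 (pos 4,5,6,7): 1⊕1⊕0⊕0 = 0
Syndrome s4…s1 = 000 → no error.
Read data bits from positions 3,5,6,7: 0100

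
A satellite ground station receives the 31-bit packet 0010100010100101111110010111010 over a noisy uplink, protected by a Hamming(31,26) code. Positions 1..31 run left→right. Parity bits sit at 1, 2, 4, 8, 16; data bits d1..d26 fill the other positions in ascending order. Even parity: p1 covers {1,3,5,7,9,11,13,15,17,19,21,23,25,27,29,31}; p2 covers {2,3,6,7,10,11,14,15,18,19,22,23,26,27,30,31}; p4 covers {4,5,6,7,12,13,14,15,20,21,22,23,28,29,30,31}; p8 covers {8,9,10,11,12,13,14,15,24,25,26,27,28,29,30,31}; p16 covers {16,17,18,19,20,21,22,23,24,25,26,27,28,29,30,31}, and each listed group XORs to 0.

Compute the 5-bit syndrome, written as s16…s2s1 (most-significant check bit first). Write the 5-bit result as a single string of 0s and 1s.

s1 (pos 1,3,5,7,9,11,13,15,17,19,21,23,25,27,29,31): 0⊕1⊕1⊕0⊕1⊕1⊕0⊕0⊕1⊕1⊕1⊕0⊕0⊕1⊕0⊕0 = 0
s2 (pos 2,3,6,7,10,11,14,15,18,19,22,23,26,27,30,31): 0⊕1⊕0⊕0⊕0⊕1⊕1⊕0⊕1⊕1⊕0⊕0⊕1⊕1⊕1⊕0 = 0
s4 (pos 4,5,6,7,12,13,14,15,20,21,22,23,28,29,30,31): 0⊕1⊕0⊕0⊕0⊕0⊕1⊕0⊕1⊕1⊕0⊕0⊕1⊕0⊕1⊕0 = 0
s8 (pos 8,9,10,11,12,13,14,15,24,25,26,27,28,29,30,31): 0⊕1⊕0⊕1⊕0⊕0⊕1⊕0⊕1⊕0⊕1⊕1⊕1⊕0⊕1⊕0 = 0
s16 (pos 16,17,18,19,20,21,22,23,24,25,26,27,28,29,30,31): 1⊕1⊕1⊕1⊕1⊕1⊕0⊕0⊕1⊕0⊕1⊕1⊕1⊕0⊕1⊕0 = 1
Syndrome s16…s1 = 10000 → error at position 16.

10000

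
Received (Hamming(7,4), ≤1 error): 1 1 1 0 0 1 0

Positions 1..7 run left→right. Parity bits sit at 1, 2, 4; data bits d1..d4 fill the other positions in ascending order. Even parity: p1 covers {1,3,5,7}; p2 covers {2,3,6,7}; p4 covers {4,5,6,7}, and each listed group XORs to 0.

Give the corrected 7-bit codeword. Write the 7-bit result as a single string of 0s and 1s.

1110000

s1 (pos 1,3,5,7): 1⊕1⊕0⊕0 = 0
s2 (pos 2,3,6,7): 1⊕1⊕1⊕0 = 1
s4 (pos 4,5,6,7): 0⊕0⊕1⊕0 = 1
Syndrome s4…s1 = 110 → error at position 6.
Flip position 6: 1110010 → 1110000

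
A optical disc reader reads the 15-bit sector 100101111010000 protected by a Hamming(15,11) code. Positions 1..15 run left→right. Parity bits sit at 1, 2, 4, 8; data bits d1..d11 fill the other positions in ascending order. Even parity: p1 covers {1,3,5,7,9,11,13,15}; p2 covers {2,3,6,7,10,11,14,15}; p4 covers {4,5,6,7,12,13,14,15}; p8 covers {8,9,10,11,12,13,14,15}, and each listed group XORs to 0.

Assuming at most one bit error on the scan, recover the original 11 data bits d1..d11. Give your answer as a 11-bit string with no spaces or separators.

s1 (pos 1,3,5,7,9,11,13,15): 1⊕0⊕0⊕1⊕1⊕1⊕0⊕0 = 0
s2 (pos 2,3,6,7,10,11,14,15): 0⊕0⊕1⊕1⊕0⊕1⊕0⊕0 = 1
s4 (pos 4,5,6,7,12,13,14,15): 1⊕0⊕1⊕1⊕0⊕0⊕0⊕0 = 1
s8 (pos 8,9,10,11,12,13,14,15): 1⊕1⊕0⊕1⊕0⊕0⊕0⊕0 = 1
Syndrome s8…s1 = 1110 → error at position 14.
Flip position 14: 100101111010000 → 100101111010010
Read data bits from positions 3,5,6,7,9,10,11,12,13,14,15: 00111010010

00111010010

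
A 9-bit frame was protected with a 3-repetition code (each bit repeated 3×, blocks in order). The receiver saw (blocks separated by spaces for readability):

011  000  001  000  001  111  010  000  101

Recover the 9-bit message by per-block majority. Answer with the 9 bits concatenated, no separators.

Block 1 (011): 2 ones → 1
Block 2 (000): 0 ones → 0
Block 3 (001): 1 one → 0
Block 4 (000): 0 ones → 0
Block 5 (001): 1 one → 0
Block 6 (111): 3 ones → 1
Block 7 (010): 1 one → 0
Block 8 (000): 0 ones → 0
Block 9 (101): 2 ones → 1

100001001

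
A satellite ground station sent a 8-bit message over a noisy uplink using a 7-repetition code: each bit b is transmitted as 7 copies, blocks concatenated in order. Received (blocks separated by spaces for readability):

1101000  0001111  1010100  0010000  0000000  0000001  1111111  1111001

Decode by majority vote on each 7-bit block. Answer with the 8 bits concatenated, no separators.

01000011

Block 1 (1101000): 3 ones → 0
Block 2 (0001111): 4 ones → 1
Block 3 (1010100): 3 ones → 0
Block 4 (0010000): 1 one → 0
Block 5 (0000000): 0 ones → 0
Block 6 (0000001): 1 one → 0
Block 7 (1111111): 7 ones → 1
Block 8 (1111001): 5 ones → 1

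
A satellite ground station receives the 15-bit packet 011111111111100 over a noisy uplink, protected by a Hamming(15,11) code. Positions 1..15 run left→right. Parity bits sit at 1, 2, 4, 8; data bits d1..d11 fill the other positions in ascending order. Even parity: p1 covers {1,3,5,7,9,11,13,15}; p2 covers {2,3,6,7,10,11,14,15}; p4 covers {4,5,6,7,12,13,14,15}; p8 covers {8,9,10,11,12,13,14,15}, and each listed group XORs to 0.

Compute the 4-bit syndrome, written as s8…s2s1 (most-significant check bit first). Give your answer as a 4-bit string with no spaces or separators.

s1 (pos 1,3,5,7,9,11,13,15): 0⊕1⊕1⊕1⊕1⊕1⊕1⊕0 = 0
s2 (pos 2,3,6,7,10,11,14,15): 1⊕1⊕1⊕1⊕1⊕1⊕0⊕0 = 0
s4 (pos 4,5,6,7,12,13,14,15): 1⊕1⊕1⊕1⊕1⊕1⊕0⊕0 = 0
s8 (pos 8,9,10,11,12,13,14,15): 1⊕1⊕1⊕1⊕1⊕1⊕0⊕0 = 0
Syndrome s8…s1 = 0000 → no error.

0000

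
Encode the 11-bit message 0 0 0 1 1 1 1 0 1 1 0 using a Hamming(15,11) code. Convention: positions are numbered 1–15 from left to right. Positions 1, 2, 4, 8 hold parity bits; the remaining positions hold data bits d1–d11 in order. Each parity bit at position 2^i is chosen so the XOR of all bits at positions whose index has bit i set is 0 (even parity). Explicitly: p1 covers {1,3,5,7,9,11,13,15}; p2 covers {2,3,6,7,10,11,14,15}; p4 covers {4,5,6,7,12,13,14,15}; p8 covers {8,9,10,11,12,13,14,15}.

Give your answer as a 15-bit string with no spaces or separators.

Place data at non-parity positions: p1 p2 0 p4 0 0 1 p8 1 1 1 0 1 1 0
p1 (pos 1,3,5,7,9,11,13,15): XOR of data positions = 0⊕0⊕1⊕1⊕1⊕1⊕0 = 0
p2 (pos 2,3,6,7,10,11,14,15): XOR of data positions = 0⊕0⊕1⊕1⊕1⊕1⊕0 = 0
p4 (pos 4,5,6,7,12,13,14,15): XOR of data positions = 0⊕0⊕1⊕0⊕1⊕1⊕0 = 1
p8 (pos 8,9,10,11,12,13,14,15): XOR of data positions = 1⊕1⊕1⊕0⊕1⊕1⊕0 = 1
Codeword: 000100111110110

000100111110110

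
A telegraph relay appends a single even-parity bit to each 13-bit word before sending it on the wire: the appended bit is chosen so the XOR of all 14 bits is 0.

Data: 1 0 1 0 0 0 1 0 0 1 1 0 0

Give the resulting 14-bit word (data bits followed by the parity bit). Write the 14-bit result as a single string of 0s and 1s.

10100010011001

XOR of the 13 data bits: 1⊕0⊕1⊕0⊕0⊕0⊕1⊕0⊕0⊕1⊕1⊕0⊕0 = 1
Parity bit = 1 (so all 14 bits XOR to 0).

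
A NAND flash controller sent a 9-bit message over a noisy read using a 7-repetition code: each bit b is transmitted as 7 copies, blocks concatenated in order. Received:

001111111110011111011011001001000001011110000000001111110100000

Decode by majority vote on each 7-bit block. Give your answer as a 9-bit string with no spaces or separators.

Block 1 (0011111): 5 ones → 1
Block 2 (1111001): 5 ones → 1
Block 3 (1111011): 6 ones → 1
Block 4 (0110010): 3 ones → 0
Block 5 (0100000): 1 one → 0
Block 6 (1011110): 5 ones → 1
Block 7 (0000000): 0 ones → 0
Block 8 (0111111): 6 ones → 1
Block 9 (0100000): 1 one → 0

111001010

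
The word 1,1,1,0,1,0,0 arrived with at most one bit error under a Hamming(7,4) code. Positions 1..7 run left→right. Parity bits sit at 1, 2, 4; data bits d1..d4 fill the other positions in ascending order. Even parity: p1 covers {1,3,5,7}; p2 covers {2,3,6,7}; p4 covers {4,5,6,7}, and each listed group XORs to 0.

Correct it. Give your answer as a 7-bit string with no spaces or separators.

s1 (pos 1,3,5,7): 1⊕1⊕1⊕0 = 1
s2 (pos 2,3,6,7): 1⊕1⊕0⊕0 = 0
s4 (pos 4,5,6,7): 0⊕1⊕0⊕0 = 1
Syndrome s4…s1 = 101 → error at position 5.
Flip position 5: 1110100 → 1110000

1110000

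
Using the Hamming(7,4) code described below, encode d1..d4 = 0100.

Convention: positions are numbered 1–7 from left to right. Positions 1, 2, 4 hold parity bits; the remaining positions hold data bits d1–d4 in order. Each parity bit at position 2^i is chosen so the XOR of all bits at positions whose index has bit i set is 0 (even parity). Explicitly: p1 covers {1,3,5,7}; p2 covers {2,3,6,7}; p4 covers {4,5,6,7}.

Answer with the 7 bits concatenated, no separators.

1001100

Place data at non-parity positions: p1 p2 0 p4 1 0 0
p1 (pos 1,3,5,7): XOR of data positions = 0⊕1⊕0 = 1
p2 (pos 2,3,6,7): XOR of data positions = 0⊕0⊕0 = 0
p4 (pos 4,5,6,7): XOR of data positions = 1⊕0⊕0 = 1
Codeword: 1001100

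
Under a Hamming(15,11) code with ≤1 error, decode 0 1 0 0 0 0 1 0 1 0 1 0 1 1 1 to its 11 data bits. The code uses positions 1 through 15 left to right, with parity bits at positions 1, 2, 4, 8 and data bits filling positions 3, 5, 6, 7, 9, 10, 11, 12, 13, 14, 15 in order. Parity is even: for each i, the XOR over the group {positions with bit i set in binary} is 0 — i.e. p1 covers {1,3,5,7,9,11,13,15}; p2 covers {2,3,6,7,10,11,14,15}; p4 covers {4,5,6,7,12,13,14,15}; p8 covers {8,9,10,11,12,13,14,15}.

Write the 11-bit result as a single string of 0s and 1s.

s1 (pos 1,3,5,7,9,11,13,15): 0⊕0⊕0⊕1⊕1⊕1⊕1⊕1 = 1
s2 (pos 2,3,6,7,10,11,14,15): 1⊕0⊕0⊕1⊕0⊕1⊕1⊕1 = 1
s4 (pos 4,5,6,7,12,13,14,15): 0⊕0⊕0⊕1⊕0⊕1⊕1⊕1 = 0
s8 (pos 8,9,10,11,12,13,14,15): 0⊕1⊕0⊕1⊕0⊕1⊕1⊕1 = 1
Syndrome s8…s1 = 1011 → error at position 11.
Flip position 11: 010000101010111 → 010000101000111
Read data bits from positions 3,5,6,7,9,10,11,12,13,14,15: 00011000111

00011000111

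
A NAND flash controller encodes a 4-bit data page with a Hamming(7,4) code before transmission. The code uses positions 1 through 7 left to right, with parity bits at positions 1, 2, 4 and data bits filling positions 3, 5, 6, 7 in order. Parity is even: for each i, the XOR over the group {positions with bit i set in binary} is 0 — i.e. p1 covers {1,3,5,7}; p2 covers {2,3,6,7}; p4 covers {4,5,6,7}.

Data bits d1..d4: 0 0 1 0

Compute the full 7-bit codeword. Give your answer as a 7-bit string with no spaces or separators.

0101010

Place data at non-parity positions: p1 p2 0 p4 0 1 0
p1 (pos 1,3,5,7): XOR of data positions = 0⊕0⊕0 = 0
p2 (pos 2,3,6,7): XOR of data positions = 0⊕1⊕0 = 1
p4 (pos 4,5,6,7): XOR of data positions = 0⊕1⊕0 = 1
Codeword: 0101010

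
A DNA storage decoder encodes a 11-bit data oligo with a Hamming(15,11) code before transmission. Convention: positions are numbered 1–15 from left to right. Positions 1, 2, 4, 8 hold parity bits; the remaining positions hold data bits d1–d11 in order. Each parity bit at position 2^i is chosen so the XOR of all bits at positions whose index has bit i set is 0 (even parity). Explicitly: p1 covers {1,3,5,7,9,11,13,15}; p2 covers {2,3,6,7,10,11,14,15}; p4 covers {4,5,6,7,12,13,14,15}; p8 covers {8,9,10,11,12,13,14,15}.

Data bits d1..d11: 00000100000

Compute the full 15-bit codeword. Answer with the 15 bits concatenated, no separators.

Place data at non-parity positions: p1 p2 0 p4 0 0 0 p8 0 1 0 0 0 0 0
p1 (pos 1,3,5,7,9,11,13,15): XOR of data positions = 0⊕0⊕0⊕0⊕0⊕0⊕0 = 0
p2 (pos 2,3,6,7,10,11,14,15): XOR of data positions = 0⊕0⊕0⊕1⊕0⊕0⊕0 = 1
p4 (pos 4,5,6,7,12,13,14,15): XOR of data positions = 0⊕0⊕0⊕0⊕0⊕0⊕0 = 0
p8 (pos 8,9,10,11,12,13,14,15): XOR of data positions = 0⊕1⊕0⊕0⊕0⊕0⊕0 = 1
Codeword: 010000010100000

010000010100000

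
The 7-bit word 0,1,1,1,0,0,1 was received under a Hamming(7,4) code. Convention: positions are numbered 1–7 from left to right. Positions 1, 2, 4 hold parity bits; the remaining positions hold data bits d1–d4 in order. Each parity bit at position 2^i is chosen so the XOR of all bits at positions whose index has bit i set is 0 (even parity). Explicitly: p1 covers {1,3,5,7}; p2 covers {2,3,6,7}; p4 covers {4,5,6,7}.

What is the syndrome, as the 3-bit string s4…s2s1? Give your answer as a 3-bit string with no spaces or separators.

010

s1 (pos 1,3,5,7): 0⊕1⊕0⊕1 = 0
s2 (pos 2,3,6,7): 1⊕1⊕0⊕1 = 1
s4 (pos 4,5,6,7): 1⊕0⊕0⊕1 = 0
Syndrome s4…s1 = 010 → error at position 2.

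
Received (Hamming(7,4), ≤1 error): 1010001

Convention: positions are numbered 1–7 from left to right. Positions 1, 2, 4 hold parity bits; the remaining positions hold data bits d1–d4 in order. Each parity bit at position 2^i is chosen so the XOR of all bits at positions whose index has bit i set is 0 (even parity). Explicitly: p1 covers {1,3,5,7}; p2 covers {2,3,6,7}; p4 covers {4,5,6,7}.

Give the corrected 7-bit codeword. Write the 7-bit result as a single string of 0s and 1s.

1010101

s1 (pos 1,3,5,7): 1⊕1⊕0⊕1 = 1
s2 (pos 2,3,6,7): 0⊕1⊕0⊕1 = 0
s4 (pos 4,5,6,7): 0⊕0⊕0⊕1 = 1
Syndrome s4…s1 = 101 → error at position 5.
Flip position 5: 1010001 → 1010101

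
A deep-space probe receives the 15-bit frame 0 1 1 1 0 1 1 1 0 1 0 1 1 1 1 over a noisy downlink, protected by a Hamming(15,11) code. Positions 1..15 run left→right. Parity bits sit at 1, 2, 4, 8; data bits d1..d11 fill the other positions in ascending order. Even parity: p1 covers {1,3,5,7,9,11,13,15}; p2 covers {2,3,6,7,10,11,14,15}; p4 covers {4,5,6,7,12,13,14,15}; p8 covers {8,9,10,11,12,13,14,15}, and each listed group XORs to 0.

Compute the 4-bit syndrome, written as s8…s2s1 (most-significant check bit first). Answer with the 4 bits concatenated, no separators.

s1 (pos 1,3,5,7,9,11,13,15): 0⊕1⊕0⊕1⊕0⊕0⊕1⊕1 = 0
s2 (pos 2,3,6,7,10,11,14,15): 1⊕1⊕1⊕1⊕1⊕0⊕1⊕1 = 1
s4 (pos 4,5,6,7,12,13,14,15): 1⊕0⊕1⊕1⊕1⊕1⊕1⊕1 = 1
s8 (pos 8,9,10,11,12,13,14,15): 1⊕0⊕1⊕0⊕1⊕1⊕1⊕1 = 0
Syndrome s8…s1 = 0110 → error at position 6.

0110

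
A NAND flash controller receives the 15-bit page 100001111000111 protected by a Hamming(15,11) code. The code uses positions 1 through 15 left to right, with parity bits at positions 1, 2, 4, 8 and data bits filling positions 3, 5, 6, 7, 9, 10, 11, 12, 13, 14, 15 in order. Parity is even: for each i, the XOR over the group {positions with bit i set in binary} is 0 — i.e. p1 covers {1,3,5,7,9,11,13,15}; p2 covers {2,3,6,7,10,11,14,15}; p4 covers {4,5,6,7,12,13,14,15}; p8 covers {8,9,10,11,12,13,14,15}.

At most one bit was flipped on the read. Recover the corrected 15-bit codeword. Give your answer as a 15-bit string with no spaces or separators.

s1 (pos 1,3,5,7,9,11,13,15): 1⊕0⊕0⊕1⊕1⊕0⊕1⊕1 = 1
s2 (pos 2,3,6,7,10,11,14,15): 0⊕0⊕1⊕1⊕0⊕0⊕1⊕1 = 0
s4 (pos 4,5,6,7,12,13,14,15): 0⊕0⊕1⊕1⊕0⊕1⊕1⊕1 = 1
s8 (pos 8,9,10,11,12,13,14,15): 1⊕1⊕0⊕0⊕0⊕1⊕1⊕1 = 1
Syndrome s8…s1 = 1101 → error at position 13.
Flip position 13: 100001111000111 → 100001111000011

100001111000011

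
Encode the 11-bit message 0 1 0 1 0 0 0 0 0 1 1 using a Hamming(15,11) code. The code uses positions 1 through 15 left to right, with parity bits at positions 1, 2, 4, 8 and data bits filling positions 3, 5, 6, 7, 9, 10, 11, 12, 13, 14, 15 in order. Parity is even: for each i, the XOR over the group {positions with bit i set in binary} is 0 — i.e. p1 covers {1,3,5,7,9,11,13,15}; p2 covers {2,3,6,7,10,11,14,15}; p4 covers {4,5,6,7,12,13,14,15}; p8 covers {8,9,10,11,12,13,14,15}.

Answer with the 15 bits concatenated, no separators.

Place data at non-parity positions: p1 p2 0 p4 1 0 1 p8 0 0 0 0 0 1 1
p1 (pos 1,3,5,7,9,11,13,15): XOR of data positions = 0⊕1⊕1⊕0⊕0⊕0⊕1 = 1
p2 (pos 2,3,6,7,10,11,14,15): XOR of data positions = 0⊕0⊕1⊕0⊕0⊕1⊕1 = 1
p4 (pos 4,5,6,7,12,13,14,15): XOR of data positions = 1⊕0⊕1⊕0⊕0⊕1⊕1 = 0
p8 (pos 8,9,10,11,12,13,14,15): XOR of data positions = 0⊕0⊕0⊕0⊕0⊕1⊕1 = 0
Codeword: 110010100000011

110010100000011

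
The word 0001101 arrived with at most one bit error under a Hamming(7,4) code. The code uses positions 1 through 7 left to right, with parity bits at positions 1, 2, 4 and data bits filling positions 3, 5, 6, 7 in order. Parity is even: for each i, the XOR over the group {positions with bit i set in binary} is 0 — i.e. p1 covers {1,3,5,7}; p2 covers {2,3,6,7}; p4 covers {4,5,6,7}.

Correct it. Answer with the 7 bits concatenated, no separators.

s1 (pos 1,3,5,7): 0⊕0⊕1⊕1 = 0
s2 (pos 2,3,6,7): 0⊕0⊕0⊕1 = 1
s4 (pos 4,5,6,7): 1⊕1⊕0⊕1 = 1
Syndrome s4…s1 = 110 → error at position 6.
Flip position 6: 0001101 → 0001111

0001111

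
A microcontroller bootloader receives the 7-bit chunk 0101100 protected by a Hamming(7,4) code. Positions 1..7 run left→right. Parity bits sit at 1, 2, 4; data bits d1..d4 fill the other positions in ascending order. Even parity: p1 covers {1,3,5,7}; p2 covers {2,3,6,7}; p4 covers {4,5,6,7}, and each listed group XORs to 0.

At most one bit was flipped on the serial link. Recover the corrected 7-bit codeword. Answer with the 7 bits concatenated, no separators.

s1 (pos 1,3,5,7): 0⊕0⊕1⊕0 = 1
s2 (pos 2,3,6,7): 1⊕0⊕0⊕0 = 1
s4 (pos 4,5,6,7): 1⊕1⊕0⊕0 = 0
Syndrome s4…s1 = 011 → error at position 3.
Flip position 3: 0101100 → 0111100

0111100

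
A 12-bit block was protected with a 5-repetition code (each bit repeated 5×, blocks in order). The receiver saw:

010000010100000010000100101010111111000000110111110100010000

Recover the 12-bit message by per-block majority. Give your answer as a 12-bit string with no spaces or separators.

Block 1 (01000): 1 one → 0
Block 2 (00101): 2 ones → 0
Block 3 (00000): 0 ones → 0
Block 4 (01000): 1 one → 0
Block 5 (01001): 2 ones → 0
Block 6 (01010): 2 ones → 0
Block 7 (11111): 5 ones → 1
Block 8 (10000): 1 one → 0
Block 9 (00110): 2 ones → 0
Block 10 (11111): 5 ones → 1
Block 11 (01000): 1 one → 0
Block 12 (10000): 1 one → 0

000000100100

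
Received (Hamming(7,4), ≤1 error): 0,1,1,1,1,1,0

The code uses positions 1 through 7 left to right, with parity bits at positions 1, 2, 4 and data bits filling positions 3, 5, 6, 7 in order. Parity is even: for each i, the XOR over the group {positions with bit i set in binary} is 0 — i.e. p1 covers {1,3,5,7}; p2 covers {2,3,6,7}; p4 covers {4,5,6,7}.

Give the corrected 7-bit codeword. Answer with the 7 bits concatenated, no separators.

0111100

s1 (pos 1,3,5,7): 0⊕1⊕1⊕0 = 0
s2 (pos 2,3,6,7): 1⊕1⊕1⊕0 = 1
s4 (pos 4,5,6,7): 1⊕1⊕1⊕0 = 1
Syndrome s4…s1 = 110 → error at position 6.
Flip position 6: 0111110 → 0111100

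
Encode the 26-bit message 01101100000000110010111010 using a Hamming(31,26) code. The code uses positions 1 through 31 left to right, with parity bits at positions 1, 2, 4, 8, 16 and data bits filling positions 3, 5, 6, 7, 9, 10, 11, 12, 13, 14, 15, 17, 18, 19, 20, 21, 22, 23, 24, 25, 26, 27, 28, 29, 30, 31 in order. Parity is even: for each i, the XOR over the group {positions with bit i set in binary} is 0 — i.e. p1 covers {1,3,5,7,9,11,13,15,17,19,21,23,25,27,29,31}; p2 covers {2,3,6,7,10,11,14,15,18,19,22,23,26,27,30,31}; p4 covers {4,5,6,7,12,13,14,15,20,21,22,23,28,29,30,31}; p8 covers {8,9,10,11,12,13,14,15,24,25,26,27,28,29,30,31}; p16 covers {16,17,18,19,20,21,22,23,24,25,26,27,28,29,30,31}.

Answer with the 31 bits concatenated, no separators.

Place data at non-parity positions: p1 p2 0 p4 1 1 0 p8 1 1 0 0 0 0 0 p16 0 0 0 1 1 0 0 1 0 1 1 1 0 1 0
p1 (pos 1,3,5,7,9,11,13,15,17,19,21,23,25,27,29,31): XOR of data positions = 0⊕1⊕0⊕1⊕0⊕0⊕0⊕0⊕0⊕1⊕0⊕0⊕1⊕0⊕0 = 0
p2 (pos 2,3,6,7,10,11,14,15,18,19,22,23,26,27,30,31): XOR of data positions = 0⊕1⊕0⊕1⊕0⊕0⊕0⊕0⊕0⊕0⊕0⊕1⊕1⊕1⊕0 = 1
p4 (pos 4,5,6,7,12,13,14,15,20,21,22,23,28,29,30,31): XOR of data positions = 1⊕1⊕0⊕0⊕0⊕0⊕0⊕1⊕1⊕0⊕0⊕1⊕0⊕1⊕0 = 0
p8 (pos 8,9,10,11,12,13,14,15,24,25,26,27,28,29,30,31): XOR of data positions = 1⊕1⊕0⊕0⊕0⊕0⊕0⊕1⊕0⊕1⊕1⊕1⊕0⊕1⊕0 = 1
p16 (pos 16,17,18,19,20,21,22,23,24,25,26,27,28,29,30,31): XOR of data positions = 0⊕0⊕0⊕1⊕1⊕0⊕0⊕1⊕0⊕1⊕1⊕1⊕0⊕1⊕0 = 1
Codeword: 0100110111000001000110010111010

0100110111000001000110010111010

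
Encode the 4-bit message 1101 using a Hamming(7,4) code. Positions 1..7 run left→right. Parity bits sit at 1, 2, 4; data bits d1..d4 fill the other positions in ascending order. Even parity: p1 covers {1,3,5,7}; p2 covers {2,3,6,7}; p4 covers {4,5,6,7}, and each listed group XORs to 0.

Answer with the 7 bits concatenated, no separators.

1010101

Place data at non-parity positions: p1 p2 1 p4 1 0 1
p1 (pos 1,3,5,7): XOR of data positions = 1⊕1⊕1 = 1
p2 (pos 2,3,6,7): XOR of data positions = 1⊕0⊕1 = 0
p4 (pos 4,5,6,7): XOR of data positions = 1⊕0⊕1 = 0
Codeword: 1010101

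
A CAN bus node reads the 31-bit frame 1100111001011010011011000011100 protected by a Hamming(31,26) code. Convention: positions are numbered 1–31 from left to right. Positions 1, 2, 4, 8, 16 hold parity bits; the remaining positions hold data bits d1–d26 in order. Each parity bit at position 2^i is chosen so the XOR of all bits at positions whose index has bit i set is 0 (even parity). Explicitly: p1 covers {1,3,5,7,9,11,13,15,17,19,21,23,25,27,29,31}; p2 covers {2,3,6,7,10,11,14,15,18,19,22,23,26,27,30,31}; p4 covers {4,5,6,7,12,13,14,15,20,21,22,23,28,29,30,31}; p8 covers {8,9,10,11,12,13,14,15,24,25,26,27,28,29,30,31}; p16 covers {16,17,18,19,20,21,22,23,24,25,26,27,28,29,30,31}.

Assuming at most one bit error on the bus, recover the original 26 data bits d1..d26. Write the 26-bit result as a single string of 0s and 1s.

01110101101011011000001100

s1 (pos 1,3,5,7,9,11,13,15,17,19,21,23,25,27,29,31): 1⊕0⊕1⊕1⊕0⊕0⊕1⊕1⊕0⊕1⊕1⊕0⊕0⊕1⊕1⊕0 = 1
s2 (pos 2,3,6,7,10,11,14,15,18,19,22,23,26,27,30,31): 1⊕0⊕1⊕1⊕1⊕0⊕0⊕1⊕1⊕1⊕1⊕0⊕0⊕1⊕0⊕0 = 1
s4 (pos 4,5,6,7,12,13,14,15,20,21,22,23,28,29,30,31): 0⊕1⊕1⊕1⊕1⊕1⊕0⊕1⊕0⊕1⊕1⊕0⊕1⊕1⊕0⊕0 = 0
s8 (pos 8,9,10,11,12,13,14,15,24,25,26,27,28,29,30,31): 0⊕0⊕1⊕0⊕1⊕1⊕0⊕1⊕0⊕0⊕0⊕1⊕1⊕1⊕0⊕0 = 1
s16 (pos 16,17,18,19,20,21,22,23,24,25,26,27,28,29,30,31): 0⊕0⊕1⊕1⊕0⊕1⊕1⊕0⊕0⊕0⊕0⊕1⊕1⊕1⊕0⊕0 = 1
Syndrome s16…s1 = 11011 → error at position 27.
Flip position 27: 1100111001011010011011000011100 → 1100111001011010011011000001100
Read data bits from positions 3,5,6,7,9,10,11,12,13,14,15,17,18,19,20,21,22,23,24,25,26,27,28,29,30,31: 01110101101011011000001100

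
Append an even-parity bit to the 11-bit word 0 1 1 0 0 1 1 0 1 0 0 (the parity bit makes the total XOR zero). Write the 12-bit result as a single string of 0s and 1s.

XOR of the 11 data bits: 0⊕1⊕1⊕0⊕0⊕1⊕1⊕0⊕1⊕0⊕0 = 1
Parity bit = 1 (so all 12 bits XOR to 0).

011001101001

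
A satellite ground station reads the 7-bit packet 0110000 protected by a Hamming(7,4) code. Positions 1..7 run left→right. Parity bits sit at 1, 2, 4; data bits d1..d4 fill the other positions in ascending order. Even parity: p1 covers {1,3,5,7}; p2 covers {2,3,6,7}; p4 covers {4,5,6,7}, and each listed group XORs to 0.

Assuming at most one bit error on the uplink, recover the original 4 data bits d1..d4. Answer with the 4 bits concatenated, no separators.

1000

s1 (pos 1,3,5,7): 0⊕1⊕0⊕0 = 1
s2 (pos 2,3,6,7): 1⊕1⊕0⊕0 = 0
s4 (pos 4,5,6,7): 0⊕0⊕0⊕0 = 0
Syndrome s4…s1 = 001 → error at position 1.
Flip position 1: 0110000 → 1110000
Read data bits from positions 3,5,6,7: 1000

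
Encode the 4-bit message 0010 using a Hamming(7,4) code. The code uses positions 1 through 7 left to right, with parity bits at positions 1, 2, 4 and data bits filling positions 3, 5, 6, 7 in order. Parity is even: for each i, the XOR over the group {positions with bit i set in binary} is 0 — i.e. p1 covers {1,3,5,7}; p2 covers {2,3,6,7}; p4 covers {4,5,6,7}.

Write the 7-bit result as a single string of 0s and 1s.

Place data at non-parity positions: p1 p2 0 p4 0 1 0
p1 (pos 1,3,5,7): XOR of data positions = 0⊕0⊕0 = 0
p2 (pos 2,3,6,7): XOR of data positions = 0⊕1⊕0 = 1
p4 (pos 4,5,6,7): XOR of data positions = 0⊕1⊕0 = 1
Codeword: 0101010

0101010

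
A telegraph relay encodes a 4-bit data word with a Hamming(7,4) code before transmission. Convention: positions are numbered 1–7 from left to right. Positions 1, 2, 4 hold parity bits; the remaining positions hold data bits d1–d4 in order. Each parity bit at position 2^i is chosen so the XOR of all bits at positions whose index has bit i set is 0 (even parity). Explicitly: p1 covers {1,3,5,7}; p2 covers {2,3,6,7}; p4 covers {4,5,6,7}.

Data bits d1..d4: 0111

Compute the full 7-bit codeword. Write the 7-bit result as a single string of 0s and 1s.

Place data at non-parity positions: p1 p2 0 p4 1 1 1
p1 (pos 1,3,5,7): XOR of data positions = 0⊕1⊕1 = 0
p2 (pos 2,3,6,7): XOR of data positions = 0⊕1⊕1 = 0
p4 (pos 4,5,6,7): XOR of data positions = 1⊕1⊕1 = 1
Codeword: 0001111

0001111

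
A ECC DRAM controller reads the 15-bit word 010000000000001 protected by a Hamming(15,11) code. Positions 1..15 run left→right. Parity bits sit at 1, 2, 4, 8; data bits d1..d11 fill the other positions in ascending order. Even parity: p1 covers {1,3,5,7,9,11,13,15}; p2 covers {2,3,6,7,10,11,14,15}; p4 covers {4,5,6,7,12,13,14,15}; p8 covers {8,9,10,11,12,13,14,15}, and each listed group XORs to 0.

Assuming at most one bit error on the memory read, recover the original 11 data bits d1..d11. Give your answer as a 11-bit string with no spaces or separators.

00000000101

s1 (pos 1,3,5,7,9,11,13,15): 0⊕0⊕0⊕0⊕0⊕0⊕0⊕1 = 1
s2 (pos 2,3,6,7,10,11,14,15): 1⊕0⊕0⊕0⊕0⊕0⊕0⊕1 = 0
s4 (pos 4,5,6,7,12,13,14,15): 0⊕0⊕0⊕0⊕0⊕0⊕0⊕1 = 1
s8 (pos 8,9,10,11,12,13,14,15): 0⊕0⊕0⊕0⊕0⊕0⊕0⊕1 = 1
Syndrome s8…s1 = 1101 → error at position 13.
Flip position 13: 010000000000001 → 010000000000101
Read data bits from positions 3,5,6,7,9,10,11,12,13,14,15: 00000000101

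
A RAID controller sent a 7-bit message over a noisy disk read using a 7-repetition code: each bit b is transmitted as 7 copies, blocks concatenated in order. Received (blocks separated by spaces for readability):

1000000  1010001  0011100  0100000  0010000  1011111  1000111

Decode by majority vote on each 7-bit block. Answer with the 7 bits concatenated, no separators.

0000011

Block 1 (1000000): 1 one → 0
Block 2 (1010001): 3 ones → 0
Block 3 (0011100): 3 ones → 0
Block 4 (0100000): 1 one → 0
Block 5 (0010000): 1 one → 0
Block 6 (1011111): 6 ones → 1
Block 7 (1000111): 4 ones → 1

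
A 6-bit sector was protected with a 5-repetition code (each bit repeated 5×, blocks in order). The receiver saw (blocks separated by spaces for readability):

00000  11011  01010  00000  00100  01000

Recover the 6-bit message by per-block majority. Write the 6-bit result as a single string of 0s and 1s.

Block 1 (00000): 0 ones → 0
Block 2 (11011): 4 ones → 1
Block 3 (01010): 2 ones → 0
Block 4 (00000): 0 ones → 0
Block 5 (00100): 1 one → 0
Block 6 (01000): 1 one → 0

010000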